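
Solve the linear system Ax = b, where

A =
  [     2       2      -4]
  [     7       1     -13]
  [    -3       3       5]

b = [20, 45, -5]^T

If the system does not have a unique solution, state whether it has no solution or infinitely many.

infinitely many solutions

Row-reduce:
R1 ← R1 / (2).
R2 ← R2 − 7·R1.
R3 ← R3 + 3·R1.
R2 ← R2 / (-6).
R1 ← R1 − 1·R2.
R3 ← R3 − 6·R2.
Rank is 2 with 3 unknowns, leaving x_3 free.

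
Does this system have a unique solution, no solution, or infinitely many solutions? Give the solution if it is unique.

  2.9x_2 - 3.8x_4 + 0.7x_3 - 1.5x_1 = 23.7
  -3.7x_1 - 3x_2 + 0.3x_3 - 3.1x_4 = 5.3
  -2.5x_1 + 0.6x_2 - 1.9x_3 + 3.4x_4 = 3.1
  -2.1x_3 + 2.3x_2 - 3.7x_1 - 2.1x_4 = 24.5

Row-reduce the augmented matrix:
R1 ← R1 / (-3/2).
R2 ← R2 + 37/10·R1.
R3 ← R3 + 5/2·R1.
R4 ← R4 + 37/10·R1.
R2 ← R2 / (-1523/150).
R1 ← R1 + 29/15·R2.
R3 ← R3 + 127/30·R2.
R4 ← R4 + 364/75·R2.
R3 ← R3 / (-18823/7615).
R1 ← R1 + 297/1523·R3.
R2 ← R2 − 214/1523·R3.
R4 ← R4 + 23947/7615·R3.
R4 ← R4 / (-64276/13445).
R1 ← R1 − 29261/37646·R4.
R2 ← R2 + 4014/18823·R4.
R3 ← R3 + 108403/37646·R4.
Reading off the reduced rows gives x_1 = -3, x_2 = 4, x_3 = 0, x_4 = -2.

x_1 = -3, x_2 = 4, x_3 = 0, x_4 = -2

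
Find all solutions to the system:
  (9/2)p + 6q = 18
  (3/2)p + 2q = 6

infinitely many solutions

Row-reduce:
R1 ← R1 / (9/2).
R2 ← R2 − 3/2·R1.
Rank is 1 with 2 unknowns, leaving q free.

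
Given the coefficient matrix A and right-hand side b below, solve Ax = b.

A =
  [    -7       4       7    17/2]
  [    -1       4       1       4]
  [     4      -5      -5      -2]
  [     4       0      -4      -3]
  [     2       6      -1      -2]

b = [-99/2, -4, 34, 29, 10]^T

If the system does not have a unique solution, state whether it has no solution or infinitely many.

Row-reduce:
R1 ← R1 / (-7).
R2 ← R2 + 1·R1.
R3 ← R3 − 4·R1.
R4 ← R4 − 4·R1.
R5 ← R5 − 2·R1.
R2 ← R2 / (24/7).
R1 ← R1 + 4/7·R2.
R3 ← R3 + 19/7·R2.
R4 ← R4 − 16/7·R2.
R5 ← R5 − 50/7·R2.
R3 ← R3 / (-1).
R1 ← R1 + 1·R3.
R5 ← R5 − 1·R3.
Swap R4 and R5.
R4 ← R4 / (-5/16).
R1 ← R1 + 93/16·R4.
R2 ← R2 − 13/16·R4.
R3 ← R3 + 81/16·R4.
Row 5 reduces to 0 = -4/3, a contradiction. The system is inconsistent.

no solution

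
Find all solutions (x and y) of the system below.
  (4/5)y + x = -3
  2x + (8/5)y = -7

Row-reduce:
R2 ← R2 − 2·R1.
Row 2 reduces to 0 = -1, a contradiction. The system is inconsistent.

no solution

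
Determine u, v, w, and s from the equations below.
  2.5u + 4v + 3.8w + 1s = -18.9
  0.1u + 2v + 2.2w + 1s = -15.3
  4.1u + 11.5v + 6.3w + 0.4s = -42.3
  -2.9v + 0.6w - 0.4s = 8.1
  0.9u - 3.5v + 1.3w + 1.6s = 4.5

u = 3, v = -3, w = -3, s = -3

Row-reduce the augmented matrix:
R1 ← R1 / (5/2).
R2 ← R2 − 1/10·R1.
R3 ← R3 − 41/10·R1.
R5 ← R5 − 9/10·R1.
R2 ← R2 / (46/25).
R1 ← R1 − 8/5·R2.
R3 ← R3 − 247/50·R2.
R4 ← R4 + 29/10·R2.
R5 ← R5 + 247/50·R2.
R3 ← R3 / (-1249/230).
R1 ← R1 + 6/23·R3.
R2 ← R2 − 128/115·R3.
R4 ← R4 − 2201/575·R3.
R5 ← R5 − 1249/230·R3.
R4 ← R4 / (-49266/31225).
R1 ← R1 + 314/1249·R4.
R2 ← R2 + 1628/6245·R4.
R3 ← R3 − 878/1249·R4.
R5 reduces to 0 = 0, so the extra equation is consistent.
Reading off the reduced rows gives u = 3, v = -3, w = -3, s = -3.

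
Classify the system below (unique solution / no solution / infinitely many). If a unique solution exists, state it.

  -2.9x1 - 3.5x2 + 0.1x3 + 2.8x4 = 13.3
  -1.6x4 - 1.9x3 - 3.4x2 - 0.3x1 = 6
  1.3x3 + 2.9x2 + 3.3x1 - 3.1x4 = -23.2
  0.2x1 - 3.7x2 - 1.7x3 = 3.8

x1 = -5, x2 = 1, x3 = -5, x4 = 1

Row-reduce the augmented matrix:
R1 ← R1 / (-29/10).
R2 ← R2 + 3/10·R1.
R3 ← R3 − 33/10·R1.
R4 ← R4 − 1/5·R1.
R2 ← R2 / (-881/290).
R1 ← R1 − 35/29·R2.
R3 ← R3 + 157/145·R2.
R4 ← R4 + 1143/290·R2.
R3 ← R3 / (9227/4405).
R1 ← R1 + 699/881·R3.
R2 ← R2 − 554/881·R3.
R4 ← R4 − 6919/8810·R3.
R4 ← R4 / (435493/184540).
R1 ← R1 + 26361/18454·R4.
R2 ← R2 − 3635/9227·R4.
R3 ← R3 − 6693/18454·R4.
Reading off the reduced rows gives x1 = -5, x2 = 1, x3 = -5, x4 = 1.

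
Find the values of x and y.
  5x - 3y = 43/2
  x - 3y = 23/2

x = 5/2, y = -3

From equation 2: x = 23/2 + 3·y.
Substitute into equation 1 and solve: y = -3.
Then x = 5/2.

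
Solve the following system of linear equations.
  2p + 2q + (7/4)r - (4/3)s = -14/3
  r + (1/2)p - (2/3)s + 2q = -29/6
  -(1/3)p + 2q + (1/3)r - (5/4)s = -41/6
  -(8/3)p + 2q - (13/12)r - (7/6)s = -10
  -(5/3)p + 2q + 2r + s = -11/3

Row-reduce:
R1 ← R1 / (2).
R2 ← R2 − 1/2·R1.
R3 ← R3 + 1/3·R1.
R4 ← R4 + 8/3·R1.
R5 ← R5 + 5/3·R1.
R2 ← R2 / (3/2).
R1 ← R1 − 1·R2.
R3 ← R3 − 7/3·R2.
R4 ← R4 − 14/3·R2.
R5 ← R5 − 11/3·R2.
R3 ← R3 / (-1/4).
R1 ← R1 − 1/2·R3.
R2 ← R2 − 3/8·R3.
R4 ← R4 + 1/2·R3.
R5 ← R5 − 25/12·R3.
Swap R4 and R5.
R4 ← R4 / (-2347/324).
R1 ← R1 + 127/54·R4.
R2 ← R2 + 119/72·R4.
R3 ← R3 − 103/27·R4.
Row 5 reduces to 0 = -1, a contradiction. The system is inconsistent.

no solution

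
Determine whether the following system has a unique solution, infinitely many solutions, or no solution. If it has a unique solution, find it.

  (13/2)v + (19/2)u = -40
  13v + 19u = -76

Row-reduce:
R1 ← R1 / (19/2).
R2 ← R2 − 19·R1.
Row 2 reduces to 0 = 4, a contradiction. The system is inconsistent.

no solution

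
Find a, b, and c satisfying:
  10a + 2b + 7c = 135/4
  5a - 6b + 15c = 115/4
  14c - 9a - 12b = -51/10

a = 7/5, b = 2, c = 9/4

Row-reduce the augmented matrix:
R1 ← R1 / (10).
R2 ← R2 − 5·R1.
R3 ← R3 + 9·R1.
R2 ← R2 / (-7).
R1 ← R1 − 1/5·R2.
R3 ← R3 + 51/5·R2.
R3 ← R3 / (124/35).
R1 ← R1 − 36/35·R3.
R2 ← R2 + 23/14·R3.
Reading off the reduced rows gives a = 7/5, b = 2, c = 9/4.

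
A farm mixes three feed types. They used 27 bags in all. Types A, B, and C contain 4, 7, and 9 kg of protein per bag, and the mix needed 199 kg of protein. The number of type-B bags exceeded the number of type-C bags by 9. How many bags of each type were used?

Let a = type-A bags, b = type-B bags, c = type-C bags.
  a + b + c = 27
  4a + 7b + 9c = 199
  b - c = 9
Row-reduce the augmented matrix:
R2 ← R2 − 4·R1.
R2 ← R2 / (3).
R1 ← R1 − 1·R2.
R3 ← R3 − 1·R2.
R3 ← R3 / (-8/3).
R1 ← R1 + 2/3·R3.
R2 ← R2 − 5/3·R3.
Reading off the reduced rows gives a = 2, b = 17, c = 8.

type-A bags: 2, type-B bags: 17, type-C bags: 8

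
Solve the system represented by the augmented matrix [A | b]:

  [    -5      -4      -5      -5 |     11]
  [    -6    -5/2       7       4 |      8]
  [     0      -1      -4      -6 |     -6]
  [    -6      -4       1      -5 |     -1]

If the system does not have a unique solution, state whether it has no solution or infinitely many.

Row-reduce:
R1 ← R1 / (-5).
R2 ← R2 + 6·R1.
R4 ← R4 + 6·R1.
R2 ← R2 / (23/10).
R1 ← R1 − 4/5·R2.
R3 ← R3 + 1·R2.
R4 ← R4 − 4/5·R2.
R3 ← R3 / (38/23).
R1 ← R1 + 81/23·R3.
R2 ← R2 − 130/23·R3.
R4 ← R4 − 57/23·R3.
Rank is 3 with 4 unknowns, leaving x_4 free.

infinitely many solutions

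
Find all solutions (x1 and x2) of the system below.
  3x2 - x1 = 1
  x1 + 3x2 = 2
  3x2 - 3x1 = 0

Row-reduce the augmented matrix:
R1 ← R1 / (-1).
R2 ← R2 − 1·R1.
R3 ← R3 + 3·R1.
R2 ← R2 / (6).
R1 ← R1 + 3·R2.
R3 ← R3 + 6·R2.
R3 reduces to 0 = 0, so the extra equation is consistent.
Reading off the reduced rows gives x1 = 1/2, x2 = 1/2.

x1 = 1/2, x2 = 1/2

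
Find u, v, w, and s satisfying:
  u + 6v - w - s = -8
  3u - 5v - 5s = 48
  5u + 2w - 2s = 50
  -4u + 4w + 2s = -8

Row-reduce the augmented matrix:
R2 ← R2 − 3·R1.
R3 ← R3 − 5·R1.
R4 ← R4 + 4·R1.
R2 ← R2 / (-23).
R1 ← R1 − 6·R2.
R3 ← R3 + 30·R2.
R4 ← R4 − 24·R2.
R3 ← R3 / (71/23).
R1 ← R1 + 5/23·R3.
R2 ← R2 + 3/23·R3.
R4 ← R4 − 72/23·R3.
R4 ← R4 / (-694/71).
R1 ← R1 + 80/71·R4.
R2 ← R2 − 23/71·R4.
R3 ← R3 − 129/71·R4.
Reading off the reduced rows gives u = 6, v = -2, w = 6, s = -4.

u = 6, v = -2, w = 6, s = -4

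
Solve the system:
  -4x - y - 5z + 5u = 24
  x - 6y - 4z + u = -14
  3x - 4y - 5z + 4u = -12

infinitely many solutions

Row-reduce:
R1 ← R1 / (-4).
R2 ← R2 − 1·R1.
R3 ← R3 − 3·R1.
R2 ← R2 / (-25/4).
R1 ← R1 − 1/4·R2.
R3 ← R3 + 19/4·R2.
R3 ← R3 / (-119/25).
R1 ← R1 − 26/25·R3.
R2 ← R2 − 21/25·R3.
Rank is 3 with 4 unknowns, leaving u free.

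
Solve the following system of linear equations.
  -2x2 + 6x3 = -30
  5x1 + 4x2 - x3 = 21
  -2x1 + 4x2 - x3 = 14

x1 = 1, x2 = 3, x3 = -4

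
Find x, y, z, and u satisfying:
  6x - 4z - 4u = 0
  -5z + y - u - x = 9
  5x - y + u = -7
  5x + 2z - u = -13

x = -2, y = -4, z = -2, u = -1

Row-reduce the augmented matrix:
R1 ← R1 / (6).
R2 ← R2 + 1·R1.
R3 ← R3 − 5·R1.
R4 ← R4 − 5·R1.
R3 ← R3 + 1·R2.
R3 ← R3 / (-7/3).
R1 ← R1 + 2/3·R3.
R2 ← R2 + 17/3·R3.
R4 ← R4 − 16/3·R3.
R4 ← R4 / (59/7).
R1 ← R1 + 10/7·R4.
R2 ← R2 + 57/7·R4.
R3 ← R3 + 8/7·R4.
Reading off the reduced rows gives x = -2, y = -4, z = -2, u = -1.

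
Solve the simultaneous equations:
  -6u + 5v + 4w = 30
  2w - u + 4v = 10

infinitely many solutions

Row-reduce:
R1 ← R1 / (-6).
R2 ← R2 + 1·R1.
R2 ← R2 / (19/6).
R1 ← R1 + 5/6·R2.
Rank is 2 with 3 unknowns, leaving w free.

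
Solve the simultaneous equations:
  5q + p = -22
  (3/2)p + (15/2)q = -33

infinitely many solutions

Row-reduce:
R2 ← R2 − 3/2·R1.
Rank is 1 with 2 unknowns, leaving q free.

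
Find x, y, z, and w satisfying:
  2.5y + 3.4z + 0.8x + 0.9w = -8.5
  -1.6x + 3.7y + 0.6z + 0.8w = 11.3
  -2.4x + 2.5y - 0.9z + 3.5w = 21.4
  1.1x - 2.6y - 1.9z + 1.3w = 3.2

x = -1, y = 3, z = -5, w = 2

Row-reduce the augmented matrix:
R1 ← R1 / (4/5).
R2 ← R2 + 8/5·R1.
R3 ← R3 + 12/5·R1.
R4 ← R4 − 11/10·R1.
R2 ← R2 / (87/10).
R1 ← R1 − 25/8·R2.
R3 ← R3 − 10·R2.
R4 ← R4 + 483/80·R2.
R3 ← R3 / (691/870).
R1 ← R1 − 277/174·R3.
R2 ← R2 − 74/87·R3.
R4 ← R4 + 167/116·R3.
R4 ← R4 / (424989/55280).
R1 ← R1 + 34527/5528·R4.
R2 ← R2 + 2170/691·R4.
R3 ← R3 − 2794/691·R4.
Reading off the reduced rows gives x = -1, y = 3, z = -5, w = 2.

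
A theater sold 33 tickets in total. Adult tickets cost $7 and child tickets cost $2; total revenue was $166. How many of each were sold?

Let a = adult tickets, c = child tickets.
  a + c = 33
  7a + 2c = 166
From equation 1: a = 33 − c.
Substitute into equation 2 and solve: c = 13.
Then a = 20.

adult tickets: 20, child tickets: 13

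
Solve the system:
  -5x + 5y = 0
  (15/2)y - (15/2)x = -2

Row-reduce:
R1 ← R1 / (-5).
R2 ← R2 + 15/2·R1.
Row 2 reduces to 0 = -2, a contradiction. The system is inconsistent.

no solution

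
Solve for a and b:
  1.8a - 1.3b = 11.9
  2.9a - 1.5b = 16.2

Row-reduce the augmented matrix:
R1 ← R1 / (9/5).
R2 ← R2 − 29/10·R1.
R2 ← R2 / (107/180).
R1 ← R1 + 13/18·R2.
Reading off the reduced rows gives a = 3, b = -5.

a = 3, b = -5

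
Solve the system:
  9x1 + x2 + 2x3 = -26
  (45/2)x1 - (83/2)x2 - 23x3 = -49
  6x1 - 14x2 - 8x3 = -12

infinitely many solutions

Row-reduce:
R1 ← R1 / (9).
R2 ← R2 − 45/2·R1.
R3 ← R3 − 6·R1.
R2 ← R2 / (-44).
R1 ← R1 − 1/9·R2.
R3 ← R3 + 44/3·R2.
Rank is 2 with 3 unknowns, leaving x3 free.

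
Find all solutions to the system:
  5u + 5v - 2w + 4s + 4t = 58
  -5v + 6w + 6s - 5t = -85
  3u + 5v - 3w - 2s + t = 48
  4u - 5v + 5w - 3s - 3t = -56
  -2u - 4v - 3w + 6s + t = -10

u = 1, v = 5, w = -4, s = -1, t = 6

Row-reduce the augmented matrix:
R1 ← R1 / (5).
R3 ← R3 − 3·R1.
R4 ← R4 − 4·R1.
R5 ← R5 + 2·R1.
R2 ← R2 / (-5).
R1 ← R1 − 1·R2.
R3 ← R3 − 2·R2.
R4 ← R4 + 9·R2.
R5 ← R5 + 2·R2.
R3 ← R3 / (3/5).
R1 ← R1 − 4/5·R3.
R2 ← R2 + 6/5·R3.
R4 ← R4 + 21/5·R3.
R5 ← R5 + 31/5·R3.
R4 ← R4 / (-31).
R1 ← R1 − 14/3·R4.
R2 ← R2 + 26/5·R4.
R3 ← R3 + 10/3·R4.
R5 ← R5 + 232/15·R4.
R5 ← R5 / (-9326/465).
R1 ← R1 − 109/93·R5.
R2 ← R2 + 353/155·R5.
R3 ← R3 + 317/93·R5.
R4 ← R4 − 21/31·R5.
Reading off the reduced rows gives u = 1, v = 5, w = -4, s = -1, t = 6.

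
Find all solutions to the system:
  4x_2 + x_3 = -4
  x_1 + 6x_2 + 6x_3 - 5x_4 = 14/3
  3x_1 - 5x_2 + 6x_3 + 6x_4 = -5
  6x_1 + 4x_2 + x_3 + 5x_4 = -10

x_1 = 2/3, x_2 = -1, x_3 = 0, x_4 = -2

Row-reduce the augmented matrix:
Swap R1 and R2.
R3 ← R3 − 3·R1.
R4 ← R4 − 6·R1.
R2 ← R2 / (4).
R1 ← R1 − 6·R2.
R3 ← R3 + 23·R2.
R4 ← R4 + 32·R2.
R3 ← R3 / (-25/4).
R1 ← R1 − 9/2·R3.
R2 ← R2 − 1/4·R3.
R4 ← R4 + 27·R3.
R4 ← R4 / (-1393/25).
R1 ← R1 − 253/25·R4.
R2 ← R2 − 21/25·R4.
R3 ← R3 + 84/25·R4.
Reading off the reduced rows gives x_1 = 2/3, x_2 = -1, x_3 = 0, x_4 = -2.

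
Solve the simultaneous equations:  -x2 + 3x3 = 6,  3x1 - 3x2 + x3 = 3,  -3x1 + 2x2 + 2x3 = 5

Row-reduce:
Swap R1 and R2.
R1 ← R1 / (3).
R3 ← R3 + 3·R1.
R2 ← R2 / (-1).
R1 ← R1 + 1·R2.
R3 ← R3 + 1·R2.
Row 3 reduces to 0 = 2, a contradiction. The system is inconsistent.

no solution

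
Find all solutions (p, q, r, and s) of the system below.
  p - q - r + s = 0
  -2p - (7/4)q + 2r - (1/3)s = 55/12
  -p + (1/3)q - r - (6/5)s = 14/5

Row-reduce:
R2 ← R2 + 2·R1.
R3 ← R3 + 1·R1.
R2 ← R2 / (-15/4).
R1 ← R1 + 1·R2.
R3 ← R3 + 2/3·R2.
R3 ← R3 / (-2).
R1 ← R1 + 1·R3.
Rank is 3 with 4 unknowns, leaving s free.

infinitely many solutions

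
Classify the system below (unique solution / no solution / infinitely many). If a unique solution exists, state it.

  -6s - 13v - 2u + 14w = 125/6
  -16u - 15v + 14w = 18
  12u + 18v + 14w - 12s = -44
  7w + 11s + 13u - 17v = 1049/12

Row-reduce the augmented matrix:
R1 ← R1 / (-2).
R2 ← R2 + 16·R1.
R3 ← R3 − 12·R1.
R4 ← R4 − 13·R1.
R2 ← R2 / (89).
R1 ← R1 − 13/2·R2.
R3 ← R3 + 60·R2.
R4 ← R4 + 203/2·R2.
R3 ← R3 / (2842/89).
R1 ← R1 − 14/89·R3.
R2 ← R2 + 98/89·R3.
R4 ← R4 + 1225/89·R3.
R4 ← R4 / (20).
R1 ← R1 + 3/7·R4.
R3 ← R3 + 24/49·R4.
Reading off the reduced rows gives u = 3/2, v = -7/3, w = 1/2, s = 9/4.

u = 3/2, v = -7/3, w = 1/2, s = 9/4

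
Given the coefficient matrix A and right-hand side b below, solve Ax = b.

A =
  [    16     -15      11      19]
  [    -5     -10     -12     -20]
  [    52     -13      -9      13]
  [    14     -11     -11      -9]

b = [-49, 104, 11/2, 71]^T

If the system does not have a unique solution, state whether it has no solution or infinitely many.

no solution

Row-reduce:
R1 ← R1 / (16).
R2 ← R2 + 5·R1.
R3 ← R3 − 52·R1.
R4 ← R4 − 14·R1.
R2 ← R2 / (-235/16).
R1 ← R1 + 15/16·R2.
R3 ← R3 − 143/4·R2.
R4 ← R4 − 17/8·R2.
R3 ← R3 / (-15414/235).
R1 ← R1 − 58/47·R3.
R2 ← R2 − 137/235·R3.
R4 ← R4 + 5138/235·R3.
Row 4 reduces to 0 = -1/6, a contradiction. The system is inconsistent.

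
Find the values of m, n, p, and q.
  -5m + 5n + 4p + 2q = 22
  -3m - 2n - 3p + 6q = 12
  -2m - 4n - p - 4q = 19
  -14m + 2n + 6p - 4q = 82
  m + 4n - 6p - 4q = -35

m = -5, n = -3, p = 3, q = 0

Row-reduce the augmented matrix:
R1 ← R1 / (-5).
R2 ← R2 + 3·R1.
R3 ← R3 + 2·R1.
R4 ← R4 + 14·R1.
R5 ← R5 − 1·R1.
R2 ← R2 / (-5).
R1 ← R1 + 1·R2.
R3 ← R3 + 6·R2.
R4 ← R4 + 12·R2.
R5 ← R5 − 5·R2.
R3 ← R3 / (97/25).
R1 ← R1 − 7/25·R3.
R2 ← R2 − 27/25·R3.
R4 ← R4 − 194/25·R3.
R5 ← R5 + 53/5·R3.
Swap R4 and R5.
R4 ← R4 / (-2682/97).
R1 ← R1 + 58/97·R4.
R2 ← R2 − 192/97·R4.
R3 ← R3 + 264/97·R4.
R5 reduces to 0 = 0, so the extra equation is consistent.
Reading off the reduced rows gives m = -5, n = -3, p = 3, q = 0.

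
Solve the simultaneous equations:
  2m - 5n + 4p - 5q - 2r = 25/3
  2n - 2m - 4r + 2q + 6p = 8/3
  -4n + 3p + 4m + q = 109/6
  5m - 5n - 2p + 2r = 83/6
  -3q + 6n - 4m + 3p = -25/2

m = 5/2, n = -2/3, p = 3/2, q = 1, r = 1/2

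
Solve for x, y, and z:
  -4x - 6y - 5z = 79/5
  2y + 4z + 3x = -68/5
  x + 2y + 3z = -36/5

x = -11/5, y = 1/2, z = -2

Row-reduce the augmented matrix:
R1 ← R1 / (-4).
R2 ← R2 − 3·R1.
R3 ← R3 − 1·R1.
R2 ← R2 / (-5/2).
R1 ← R1 − 3/2·R2.
R3 ← R3 − 1/2·R2.
R3 ← R3 / (9/5).
R1 ← R1 − 7/5·R3.
R2 ← R2 + 1/10·R3.
Reading off the reduced rows gives x = -11/5, y = 1/2, z = -2.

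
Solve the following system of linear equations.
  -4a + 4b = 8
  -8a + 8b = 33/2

Row-reduce:
R1 ← R1 / (-4).
R2 ← R2 + 8·R1.
Row 2 reduces to 0 = 1/2, a contradiction. The system is inconsistent.

no solution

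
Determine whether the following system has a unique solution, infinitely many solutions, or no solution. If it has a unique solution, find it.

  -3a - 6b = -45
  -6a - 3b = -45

Row-reduce the augmented matrix:
R1 ← R1 / (-3).
R2 ← R2 + 6·R1.
R2 ← R2 / (9).
R1 ← R1 − 2·R2.
Reading off the reduced rows gives a = 5, b = 5.

a = 5, b = 5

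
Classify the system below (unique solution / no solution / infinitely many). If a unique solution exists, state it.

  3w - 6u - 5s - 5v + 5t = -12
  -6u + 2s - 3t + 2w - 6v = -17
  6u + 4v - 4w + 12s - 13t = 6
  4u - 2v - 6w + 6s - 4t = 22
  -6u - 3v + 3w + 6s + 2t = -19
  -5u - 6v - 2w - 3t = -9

no solution

Row-reduce:
R1 ← R1 / (-6).
R2 ← R2 + 6·R1.
R3 ← R3 − 6·R1.
R4 ← R4 − 4·R1.
R5 ← R5 + 6·R1.
R6 ← R6 + 5·R1.
R2 ← R2 / (-1).
R1 ← R1 − 5/6·R2.
R3 ← R3 + 1·R2.
R4 ← R4 + 16/3·R2.
R5 ← R5 − 2·R2.
R6 ← R6 + 11/6·R2.
Swap R3 and R4.
R3 ← R3 / (4/3).
R1 ← R1 + 4/3·R3.
R2 ← R2 − 1·R3.
R5 ← R5 + 2·R3.
R6 ← R6 + 8/3·R3.
Swap R4 and R5.
R4 ← R4 / (-27).
R1 ← R1 + 28·R4.
R2 ← R2 − 19·R4.
R3 ← R3 + 26·R4.
R6 ← R6 + 78·R4.
Swap R5 and R6.
R5 ← R5 / (-641/18).
R1 ← R1 + 601/54·R5.
R2 ← R2 − 403/54·R5.
R3 ← R3 + 587/54·R5.
R4 ← R4 + 44/27·R5.
Row 6 reduces to 0 = -1, a contradiction. The system is inconsistent.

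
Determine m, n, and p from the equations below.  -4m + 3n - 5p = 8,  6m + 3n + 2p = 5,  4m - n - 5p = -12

m = -1, n = 3, p = 1

Row-reduce the augmented matrix:
R1 ← R1 / (-4).
R2 ← R2 − 6·R1.
R3 ← R3 − 4·R1.
R2 ← R2 / (15/2).
R1 ← R1 + 3/4·R2.
R3 ← R3 − 2·R2.
R3 ← R3 / (-128/15).
R1 ← R1 − 7/10·R3.
R2 ← R2 + 11/15·R3.
Reading off the reduced rows gives m = -1, n = 3, p = 1.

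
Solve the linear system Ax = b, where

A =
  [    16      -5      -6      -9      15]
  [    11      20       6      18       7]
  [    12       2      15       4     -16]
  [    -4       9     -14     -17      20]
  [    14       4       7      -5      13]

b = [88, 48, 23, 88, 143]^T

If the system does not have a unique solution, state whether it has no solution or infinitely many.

x_1 = 2, x_2 = 2, x_3 = 5, x_4 = -4, x_5 = 4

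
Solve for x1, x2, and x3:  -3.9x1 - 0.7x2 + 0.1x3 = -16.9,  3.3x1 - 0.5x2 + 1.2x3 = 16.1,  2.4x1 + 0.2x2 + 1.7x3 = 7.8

x1 = 5, x2 = -4, x3 = -2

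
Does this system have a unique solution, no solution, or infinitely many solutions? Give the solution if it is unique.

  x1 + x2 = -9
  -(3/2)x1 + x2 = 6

x1 = -6, x2 = -3

From equation 1: x1 = -9 − x2.
Substitute into equation 2 and solve: x2 = -3.
Then x1 = -6.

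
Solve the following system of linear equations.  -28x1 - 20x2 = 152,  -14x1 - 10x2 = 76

Row-reduce:
R1 ← R1 / (-28).
R2 ← R2 + 14·R1.
Rank is 1 with 2 unknowns, leaving x2 free.

infinitely many solutions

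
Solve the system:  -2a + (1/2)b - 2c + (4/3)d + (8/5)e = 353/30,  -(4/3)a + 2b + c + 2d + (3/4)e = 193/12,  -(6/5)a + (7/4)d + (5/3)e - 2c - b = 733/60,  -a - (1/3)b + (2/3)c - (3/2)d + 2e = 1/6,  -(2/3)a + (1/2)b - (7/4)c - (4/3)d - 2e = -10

Row-reduce the augmented matrix:
R1 ← R1 / (-2).
R2 ← R2 + 4/3·R1.
R3 ← R3 + 6/5·R1.
R4 ← R4 + 1·R1.
R5 ← R5 + 2/3·R1.
R2 ← R2 / (5/3).
R1 ← R1 + 1/4·R2.
R3 ← R3 + 13/10·R2.
R4 ← R4 + 7/12·R2.
R5 ← R5 − 1/3·R2.
R3 ← R3 / (51/50).
R1 ← R1 − 27/20·R3.
R2 ← R2 − 7/5·R3.
R4 ← R4 − 149/60·R3.
R5 ← R5 + 31/20·R3.
R4 ← R4 / (-22769/3672).
R1 ← R1 + 395/136·R4.
R2 ← R2 + 559/306·R4.
R3 ← R3 − 545/306·R4.
R5 ← R5 − 931/1224·R4.
R5 ← R5 / (-9700477/5464560).
R1 ← R1 + 65659/45538·R5.
R2 ← R2 + 277357/341535·R5.
R3 ← R3 − 603901/1366140·R5.
R4 ← R4 − 110/22769·R5.
Reading off the reduced rows gives a = -4, b = -1, c = 2, d = 5, e = 1.

a = -4, b = -1, c = 2, d = 5, e = 1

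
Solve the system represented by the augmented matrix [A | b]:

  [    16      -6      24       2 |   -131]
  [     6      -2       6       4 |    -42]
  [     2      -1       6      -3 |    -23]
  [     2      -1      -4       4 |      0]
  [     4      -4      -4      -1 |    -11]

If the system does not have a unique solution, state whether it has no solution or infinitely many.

no solution

Row-reduce:
R1 ← R1 / (16).
R2 ← R2 − 6·R1.
R3 ← R3 − 2·R1.
R4 ← R4 − 2·R1.
R5 ← R5 − 4·R1.
R2 ← R2 / (1/4).
R1 ← R1 + 3/8·R2.
R3 ← R3 + 1/4·R2.
R4 ← R4 + 1/4·R2.
R5 ← R5 + 5/2·R2.
Swap R3 and R4.
R3 ← R3 / (-10).
R1 ← R1 + 3·R3.
R2 ← R2 + 12·R3.
R5 ← R5 + 40·R3.
Swap R4 and R5.
R4 ← R4 / (3).
R1 ← R1 − 29/10·R4.
R2 ← R2 − 23/5·R4.
R3 ← R3 + 7/10·R4.
Row 5 reduces to 0 = 1/2, a contradiction. The system is inconsistent.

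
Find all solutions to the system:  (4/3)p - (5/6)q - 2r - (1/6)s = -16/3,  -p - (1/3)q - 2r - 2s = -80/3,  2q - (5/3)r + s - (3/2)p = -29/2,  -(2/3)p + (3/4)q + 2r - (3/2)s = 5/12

Row-reduce the augmented matrix:
R1 ← R1 / (4/3).
R2 ← R2 + 1·R1.
R3 ← R3 + 3/2·R1.
R4 ← R4 + 2/3·R1.
R2 ← R2 / (-23/24).
R1 ← R1 + 5/8·R2.
R3 ← R3 − 17/16·R2.
R4 ← R4 − 1/3·R2.
R3 ← R3 / (-538/69).
R1 ← R1 − 18/23·R3.
R2 ← R2 − 84/23·R3.
R4 ← R4 + 5/23·R3.
R4 ← R4 / (-3679/1614).
R1 ← R1 − 595/538·R4.
R2 ← R2 − 402/269·R4.
R3 ← R3 − 213/1076·R4.
Reading off the reduced rows gives p = 5, q = -1, r = 6, s = 5.

p = 5, q = -1, r = 6, s = 5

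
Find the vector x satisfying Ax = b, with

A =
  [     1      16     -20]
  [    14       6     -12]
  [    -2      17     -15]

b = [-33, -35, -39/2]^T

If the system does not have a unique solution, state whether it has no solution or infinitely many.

Row-reduce the augmented matrix:
R2 ← R2 − 14·R1.
R3 ← R3 + 2·R1.
R2 ← R2 / (-218).
R1 ← R1 − 16·R2.
R3 ← R3 − 49·R2.
R3 ← R3 / (571/109).
R1 ← R1 + 36/109·R3.
R2 ← R2 + 134/109·R3.
Reading off the reduced rows gives x_1 = -1, x_2 = 1/2, x_3 = 2.

x_1 = -1, x_2 = 1/2, x_3 = 2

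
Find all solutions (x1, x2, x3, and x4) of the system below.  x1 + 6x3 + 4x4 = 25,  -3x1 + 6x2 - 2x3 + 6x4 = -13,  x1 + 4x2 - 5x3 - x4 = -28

Row-reduce:
R2 ← R2 + 3·R1.
R3 ← R3 − 1·R1.
R2 ← R2 / (6).
R3 ← R3 − 4·R2.
R3 ← R3 / (-65/3).
R1 ← R1 − 6·R3.
R2 ← R2 − 8/3·R3.
Rank is 3 with 4 unknowns, leaving x4 free.

infinitely many solutions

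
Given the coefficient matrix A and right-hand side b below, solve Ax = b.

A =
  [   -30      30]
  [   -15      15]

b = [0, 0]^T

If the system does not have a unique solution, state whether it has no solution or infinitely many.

Row-reduce:
R1 ← R1 / (-30).
R2 ← R2 + 15·R1.
Rank is 1 with 2 unknowns, leaving x_2 free.

infinitely many solutions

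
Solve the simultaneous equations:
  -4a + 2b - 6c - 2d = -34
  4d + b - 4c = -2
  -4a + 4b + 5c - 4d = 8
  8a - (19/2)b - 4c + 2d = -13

Row-reduce:
R1 ← R1 / (-4).
R3 ← R3 + 4·R1.
R4 ← R4 − 8·R1.
R1 ← R1 + 1/2·R2.
R3 ← R3 − 2·R2.
R4 ← R4 + 11/2·R2.
R3 ← R3 / (19).
R1 ← R1 + 1/2·R3.
R2 ← R2 + 4·R3.
R4 ← R4 + 38·R3.
Rank is 3 with 4 unknowns, leaving d free.

infinitely many solutions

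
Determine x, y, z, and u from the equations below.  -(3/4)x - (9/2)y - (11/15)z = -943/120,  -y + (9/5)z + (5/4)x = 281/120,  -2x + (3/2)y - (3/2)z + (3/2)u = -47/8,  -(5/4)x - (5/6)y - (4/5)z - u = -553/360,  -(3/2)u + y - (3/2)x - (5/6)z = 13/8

Row-reduce the augmented matrix:
R1 ← R1 / (-3/4).
R2 ← R2 − 5/4·R1.
R3 ← R3 + 2·R1.
R4 ← R4 + 5/4·R1.
R5 ← R5 + 3/2·R1.
R2 ← R2 / (-17/2).
R1 ← R1 − 6·R2.
R3 ← R3 − 27/2·R2.
R4 ← R4 − 20/3·R2.
R5 ← R5 − 10·R2.
R3 ← R3 / (2101/1530).
R1 ← R1 − 212/153·R3.
R2 ← R2 + 52/765·R3.
R4 ← R4 − 2009/2295·R3.
R5 ← R5 − 2009/1530·R3.
R4 ← R4 / (-4110/2101).
R1 ← R1 + 3180/2101·R4.
R2 ← R2 − 156/2101·R4.
R3 ← R3 − 2295/2101·R4.
R5 ← R5 + 6165/2101·R4.
R5 reduces to 0 = 0, so the extra equation is consistent.
Reading off the reduced rows gives x = 3/2, y = 4/3, z = 1, u = -9/4.

x = 3/2, y = 4/3, z = 1, u = -9/4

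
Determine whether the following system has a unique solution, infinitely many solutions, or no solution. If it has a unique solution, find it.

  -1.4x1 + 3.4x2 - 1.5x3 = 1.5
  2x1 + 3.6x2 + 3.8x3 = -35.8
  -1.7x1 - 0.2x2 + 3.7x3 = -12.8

x1 = -3, x2 = -3, x3 = -5

Row-reduce the augmented matrix:
R1 ← R1 / (-7/5).
R2 ← R2 − 2·R1.
R3 ← R3 + 17/10·R1.
R2 ← R2 / (296/35).
R1 ← R1 + 17/7·R2.
R3 ← R3 + 303/70·R2.
R3 ← R3 / (9427/1480).
R1 ← R1 − 229/148·R3.
R2 ← R2 − 29/148·R3.
Reading off the reduced rows gives x1 = -3, x2 = -3, x3 = -5.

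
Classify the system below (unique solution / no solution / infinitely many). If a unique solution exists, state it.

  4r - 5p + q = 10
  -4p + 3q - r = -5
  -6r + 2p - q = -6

p = -2, q = -4, r = 1

Row-reduce the augmented matrix:
R1 ← R1 / (-5).
R2 ← R2 + 4·R1.
R3 ← R3 − 2·R1.
R2 ← R2 / (11/5).
R1 ← R1 + 1/5·R2.
R3 ← R3 + 3/5·R2.
R3 ← R3 / (-61/11).
R1 ← R1 + 13/11·R3.
R2 ← R2 + 21/11·R3.
Reading off the reduced rows gives p = -2, q = -4, r = 1.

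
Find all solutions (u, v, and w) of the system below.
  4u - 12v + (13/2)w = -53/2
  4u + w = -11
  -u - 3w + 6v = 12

no solution

Row-reduce:
R1 ← R1 / (4).
R2 ← R2 − 4·R1.
R3 ← R3 + 1·R1.
R2 ← R2 / (12).
R1 ← R1 + 3·R2.
R3 ← R3 − 3·R2.
Row 3 reduces to 0 = 3/2, a contradiction. The system is inconsistent.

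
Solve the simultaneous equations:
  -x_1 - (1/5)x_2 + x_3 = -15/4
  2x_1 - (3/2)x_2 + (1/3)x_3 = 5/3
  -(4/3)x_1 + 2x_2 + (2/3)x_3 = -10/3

x_1 = 5/4, x_2 = 0, x_3 = -5/2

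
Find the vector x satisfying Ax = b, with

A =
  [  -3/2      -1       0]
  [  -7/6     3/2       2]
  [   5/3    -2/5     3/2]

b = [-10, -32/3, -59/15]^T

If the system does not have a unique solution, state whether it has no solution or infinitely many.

Row-reduce the augmented matrix:
R1 ← R1 / (-3/2).
R2 ← R2 + 7/6·R1.
R3 ← R3 − 5/3·R1.
R2 ← R2 / (41/18).
R1 ← R1 − 2/3·R2.
R3 ← R3 + 68/45·R2.
R3 ← R3 / (1159/410).
R1 ← R1 + 24/41·R3.
R2 ← R2 − 36/41·R3.
Reading off the reduced rows gives x_1 = 4, x_2 = 4, x_3 = -6.

x_1 = 4, x_2 = 4, x_3 = -6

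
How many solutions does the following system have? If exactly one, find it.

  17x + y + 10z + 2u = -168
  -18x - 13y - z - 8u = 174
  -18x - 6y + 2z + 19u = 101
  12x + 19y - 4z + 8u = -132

Row-reduce the augmented matrix:
R1 ← R1 / (17).
R2 ← R2 + 18·R1.
R3 ← R3 + 18·R1.
R4 ← R4 − 12·R1.
R2 ← R2 / (-203/17).
R1 ← R1 − 1/17·R2.
R3 ← R3 + 84/17·R2.
R4 ← R4 − 311/17·R2.
R3 ← R3 / (250/29).
R1 ← R1 − 129/203·R3.
R2 ← R2 + 163/203·R3.
R4 ← R4 − 737/203·R3.
R4 ← R4 / (-21599/1750).
R1 ← R1 + 2883/1750·R4.
R2 ← R2 − 4701/1750·R4.
R3 ← R3 − 683/250·R4.
Reading off the reduced rows gives x = -6, y = -4, z = -6, u = -1.

x = -6, y = -4, z = -6, u = -1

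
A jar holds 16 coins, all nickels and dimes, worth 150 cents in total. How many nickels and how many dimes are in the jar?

nickels: 2, dimes: 14

Let n = nickels, d = dimes.
  n + d = 16
  5n + 10d = 150
Row-reduce the augmented matrix:
R2 ← R2 − 5·R1.
R2 ← R2 / (5).
R1 ← R1 − 1·R2.
Reading off the reduced rows gives n = 2, d = 14.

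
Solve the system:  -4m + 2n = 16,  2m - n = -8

infinitely many solutions

Row-reduce:
R1 ← R1 / (-4).
R2 ← R2 − 2·R1.
Rank is 1 with 2 unknowns, leaving n free.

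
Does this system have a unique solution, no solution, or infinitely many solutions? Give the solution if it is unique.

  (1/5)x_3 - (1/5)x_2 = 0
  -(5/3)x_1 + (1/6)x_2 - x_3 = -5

infinitely many solutions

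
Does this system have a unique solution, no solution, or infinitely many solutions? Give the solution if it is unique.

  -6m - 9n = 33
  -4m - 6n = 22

infinitely many solutions

Row-reduce:
R1 ← R1 / (-6).
R2 ← R2 + 4·R1.
Rank is 1 with 2 unknowns, leaving n free.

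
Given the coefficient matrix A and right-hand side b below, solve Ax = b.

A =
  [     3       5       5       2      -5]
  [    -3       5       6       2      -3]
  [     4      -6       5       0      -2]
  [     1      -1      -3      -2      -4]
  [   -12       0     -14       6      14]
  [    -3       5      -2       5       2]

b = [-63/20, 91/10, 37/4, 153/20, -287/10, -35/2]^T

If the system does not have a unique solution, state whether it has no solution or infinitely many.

x_1 = -5/2, x_2 = -3/2, x_3 = 5/4, x_4 = -11/5, x_5 = -2

Row-reduce the augmented matrix:
R1 ← R1 / (3).
R2 ← R2 + 3·R1.
R3 ← R3 − 4·R1.
R4 ← R4 − 1·R1.
R5 ← R5 + 12·R1.
R6 ← R6 + 3·R1.
R2 ← R2 / (10).
R1 ← R1 − 5/3·R2.
R3 ← R3 + 38/3·R2.
R4 ← R4 + 8/3·R2.
R5 ← R5 − 20·R2.
R6 ← R6 − 10·R2.
R3 ← R3 / (184/15).
R1 ← R1 + 1/6·R3.
R2 ← R2 − 11/10·R3.
R4 ← R4 + 26/15·R3.
R5 ← R5 + 16·R3.
R6 ← R6 + 8·R3.
R4 ← R4 / (-29/23).
R1 ← R1 − 3/92·R4.
R2 ← R2 − 17/92·R4.
R3 ← R3 − 9/46·R4.
R5 ← R5 − 210/23·R4.
R6 ← R6 − 105/23·R4.
R5 ← R5 / (-1017/29).
R1 ← R1 + 63/116·R5.
R2 ← R2 + 125/116·R5.
R3 ← R3 + 73/58·R5.
R4 ← R4 − 241/58·R5.
R6 ← R6 + 1017/58·R5.
R6 reduces to 0 = 0, so the extra equation is consistent.
Reading off the reduced rows gives x_1 = -5/2, x_2 = -3/2, x_3 = 5/4, x_4 = -11/5, x_5 = -2.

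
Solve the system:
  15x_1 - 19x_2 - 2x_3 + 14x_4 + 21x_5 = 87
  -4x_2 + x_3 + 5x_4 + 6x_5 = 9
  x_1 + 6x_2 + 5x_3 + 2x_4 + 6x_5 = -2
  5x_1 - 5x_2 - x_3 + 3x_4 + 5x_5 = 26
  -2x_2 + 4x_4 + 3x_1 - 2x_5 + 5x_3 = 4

Row-reduce:
R1 ← R1 / (15).
R3 ← R3 − 1·R1.
R4 ← R4 − 5·R1.
R5 ← R5 − 3·R1.
R2 ← R2 / (-4).
R1 ← R1 + 19/15·R2.
R3 ← R3 − 109/15·R2.
R4 ← R4 − 4/3·R2.
R5 ← R5 − 9/5·R2.
R3 ← R3 / (139/20).
R1 ← R1 + 9/20·R3.
R2 ← R2 + 1/4·R3.
R5 ← R5 − 117/20·R3.
Swap R4 and R5.
R4 ← R4 / (-708/139).
R1 ← R1 − 1/139·R4.
R2 ← R2 + 123/139·R4.
R3 ← R3 − 203/139·R4.
Rank is 4 with 5 unknowns, leaving x_5 free.

infinitely many solutions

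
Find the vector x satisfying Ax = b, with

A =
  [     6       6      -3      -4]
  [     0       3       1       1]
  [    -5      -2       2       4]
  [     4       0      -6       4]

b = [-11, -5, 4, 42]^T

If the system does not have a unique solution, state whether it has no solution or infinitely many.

x_1 = 4, x_2 = -3, x_3 = -1, x_4 = 5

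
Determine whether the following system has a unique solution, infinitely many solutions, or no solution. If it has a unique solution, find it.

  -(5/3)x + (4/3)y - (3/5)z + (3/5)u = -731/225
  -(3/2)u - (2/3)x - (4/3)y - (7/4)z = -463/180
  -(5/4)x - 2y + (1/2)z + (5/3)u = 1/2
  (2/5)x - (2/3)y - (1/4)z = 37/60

Row-reduce the augmented matrix:
R1 ← R1 / (-5/3).
R2 ← R2 + 2/3·R1.
R3 ← R3 + 5/4·R1.
R4 ← R4 − 2/5·R1.
R2 ← R2 / (-28/15).
R1 ← R1 + 4/5·R2.
R3 ← R3 + 3·R2.
R4 ← R4 + 26/75·R2.
R3 ← R3 / (1891/560).
R1 ← R1 − 141/140·R3.
R2 ← R2 − 453/560·R3.
R4 ← R4 + 159/1400·R3.
R4 ← R4 / (5693/9455).
R1 ← R1 + 1534/1891·R4.
R2 ← R2 + 221/7564·R4.
R3 ← R3 − 6742/5673·R4.
Reading off the reduced rows gives x = 4/3, y = -1/2, z = 1, u = 2/5.

x = 4/3, y = -1/2, z = 1, u = 2/5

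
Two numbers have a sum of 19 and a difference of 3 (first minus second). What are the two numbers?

first number: 11, second number: 8

Let x = first number, y = second number.
  x + y = 19
  x - y = 3
Row-reduce the augmented matrix:
R2 ← R2 − 1·R1.
R2 ← R2 / (-2).
R1 ← R1 − 1·R2.
Reading off the reduced rows gives x = 11, y = 8.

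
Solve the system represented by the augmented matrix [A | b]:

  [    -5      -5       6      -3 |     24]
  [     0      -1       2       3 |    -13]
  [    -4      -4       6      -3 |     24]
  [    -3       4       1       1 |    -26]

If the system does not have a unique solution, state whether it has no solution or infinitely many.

x_1 = 3, x_2 = -3, x_3 = 1, x_4 = -6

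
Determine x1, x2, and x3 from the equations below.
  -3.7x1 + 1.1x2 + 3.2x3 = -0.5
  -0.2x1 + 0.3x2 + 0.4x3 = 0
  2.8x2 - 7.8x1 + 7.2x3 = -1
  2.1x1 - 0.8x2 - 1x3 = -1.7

x1 = -1, x2 = 2, x3 = -2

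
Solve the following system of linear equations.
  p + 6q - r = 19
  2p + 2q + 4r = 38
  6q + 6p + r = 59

Row-reduce the augmented matrix:
R2 ← R2 − 2·R1.
R3 ← R3 − 6·R1.
R2 ← R2 / (-10).
R1 ← R1 − 6·R2.
R3 ← R3 + 30·R2.
R3 ← R3 / (-11).
R1 ← R1 − 13/5·R3.
R2 ← R2 + 3/5·R3.
Reading off the reduced rows gives p = 6, q = 3, r = 5.

p = 6, q = 3, r = 5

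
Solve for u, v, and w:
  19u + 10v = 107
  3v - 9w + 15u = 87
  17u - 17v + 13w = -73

u = 3, v = 5, w = -3

Row-reduce the augmented matrix:
R1 ← R1 / (19).
R2 ← R2 − 15·R1.
R3 ← R3 − 17·R1.
R2 ← R2 / (-93/19).
R1 ← R1 − 10/19·R2.
R3 ← R3 + 493/19·R2.
R3 ← R3 / (1882/31).
R1 ← R1 + 30/31·R3.
R2 ← R2 − 57/31·R3.
Reading off the reduced rows gives u = 3, v = 5, w = -3.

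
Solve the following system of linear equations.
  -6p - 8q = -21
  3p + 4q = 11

Row-reduce:
R1 ← R1 / (-6).
R2 ← R2 − 3·R1.
Row 2 reduces to 0 = 1/2, a contradiction. The system is inconsistent.

no solution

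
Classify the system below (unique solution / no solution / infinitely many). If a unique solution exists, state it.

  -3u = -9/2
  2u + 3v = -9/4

u = 3/2, v = -7/4

Row-reduce the augmented matrix:
R1 ← R1 / (-3).
R2 ← R2 − 2·R1.
R2 ← R2 / (3).
Reading off the reduced rows gives u = 3/2, v = -7/4.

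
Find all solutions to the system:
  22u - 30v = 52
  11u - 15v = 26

infinitely many solutions

Row-reduce:
R1 ← R1 / (22).
R2 ← R2 − 11·R1.
Rank is 1 with 2 unknowns, leaving v free.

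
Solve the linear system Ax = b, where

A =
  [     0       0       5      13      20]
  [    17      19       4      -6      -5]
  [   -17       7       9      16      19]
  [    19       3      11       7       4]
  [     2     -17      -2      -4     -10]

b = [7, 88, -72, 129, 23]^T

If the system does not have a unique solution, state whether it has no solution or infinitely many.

x_1 = 5, x_2 = -1, x_3 = 4, x_4 = -1, x_5 = 0

Row-reduce the augmented matrix:
Swap R1 and R2.
R1 ← R1 / (17).
R3 ← R3 + 17·R1.
R4 ← R4 − 19·R1.
R5 ← R5 − 2·R1.
Swap R2 and R3.
R2 ← R2 / (26).
R1 ← R1 − 19/17·R2.
R4 ← R4 + 310/17·R2.
R5 ← R5 + 327/17·R2.
R3 ← R3 / (5).
R1 ← R1 + 11/34·R3.
R2 ← R2 − 1/2·R3.
R4 ← R4 − 266/17·R3.
R5 ← R5 − 243/34·R3.
R4 ← R4 / (-22059/1105).
R1 ← R1 − 129/2210·R4.
R2 ← R2 + 119/130·R4.
R3 ← R3 − 13/5·R4.
R5 ← R5 + 31997/2210·R4.
R5 ← R5 / (54043/14706).
R1 ← R1 − 31/114·R5.
R2 ← R2 − 7625/14706·R5.
R3 ← R3 + 11941/7353·R5.
R4 ← R4 − 15905/7353·R5.
Reading off the reduced rows gives x_1 = 5, x_2 = -1, x_3 = 4, x_4 = -1, x_5 = 0.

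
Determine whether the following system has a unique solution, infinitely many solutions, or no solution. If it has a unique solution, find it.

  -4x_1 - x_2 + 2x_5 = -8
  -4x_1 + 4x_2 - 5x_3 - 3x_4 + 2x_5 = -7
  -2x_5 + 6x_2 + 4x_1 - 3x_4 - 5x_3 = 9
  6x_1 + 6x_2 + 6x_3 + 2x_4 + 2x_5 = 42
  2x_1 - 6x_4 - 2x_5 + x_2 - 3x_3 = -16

infinitely many solutions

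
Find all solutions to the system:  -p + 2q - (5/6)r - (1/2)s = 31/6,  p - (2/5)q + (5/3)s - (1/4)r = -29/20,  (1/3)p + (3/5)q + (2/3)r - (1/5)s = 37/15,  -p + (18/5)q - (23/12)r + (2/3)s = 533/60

Row-reduce:
R1 ← R1 / (-1).
R2 ← R2 − 1·R1.
R3 ← R3 − 1/3·R1.
R4 ← R4 + 1·R1.
R2 ← R2 / (8/5).
R1 ← R1 + 2·R2.
R3 ← R3 − 19/15·R2.
R4 ← R4 − 8/5·R2.
R3 ← R3 / (359/288).
R1 ← R1 + 25/48·R3.
R2 ← R2 + 65/96·R3.
Rank is 3 with 4 unknowns, leaving s free.

infinitely many solutions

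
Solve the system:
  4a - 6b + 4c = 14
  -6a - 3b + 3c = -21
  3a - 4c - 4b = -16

a = 4, b = 3, c = 4

Row-reduce the augmented matrix:
R1 ← R1 / (4).
R2 ← R2 + 6·R1.
R3 ← R3 − 3·R1.
R2 ← R2 / (-12).
R1 ← R1 + 3/2·R2.
R3 ← R3 − 1/2·R2.
R3 ← R3 / (-53/8).
R1 ← R1 + 1/8·R3.
R2 ← R2 + 3/4·R3.
Reading off the reduced rows gives a = 4, b = 3, c = 4.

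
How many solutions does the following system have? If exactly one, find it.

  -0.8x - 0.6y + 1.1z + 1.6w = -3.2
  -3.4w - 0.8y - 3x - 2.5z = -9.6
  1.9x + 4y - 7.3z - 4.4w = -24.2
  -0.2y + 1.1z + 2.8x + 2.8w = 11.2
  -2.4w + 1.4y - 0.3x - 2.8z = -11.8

x = 6, y = -6, z = 4, w = -4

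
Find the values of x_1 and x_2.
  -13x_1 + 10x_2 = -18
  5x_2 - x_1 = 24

x_1 = 6, x_2 = 6

From equation 2: x_1 = -24 + 5·x_2.
Substitute into equation 1 and solve: x_2 = 6.
Then x_1 = 6.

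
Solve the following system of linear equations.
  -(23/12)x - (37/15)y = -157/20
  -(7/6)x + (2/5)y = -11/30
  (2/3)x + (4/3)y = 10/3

Row-reduce:
R1 ← R1 / (-23/12).
R2 ← R2 + 7/6·R1.
R3 ← R3 − 2/3·R1.
R2 ← R2 / (656/345).
R1 ← R1 − 148/115·R2.
R3 ← R3 − 164/345·R2.
Row 3 reduces to 0 = -1/2, a contradiction. The system is inconsistent.

no solution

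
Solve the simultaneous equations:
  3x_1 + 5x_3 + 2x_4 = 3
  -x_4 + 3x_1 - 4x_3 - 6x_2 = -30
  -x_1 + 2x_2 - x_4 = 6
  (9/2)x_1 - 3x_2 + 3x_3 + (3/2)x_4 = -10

Row-reduce:
R1 ← R1 / (3).
R2 ← R2 − 3·R1.
R3 ← R3 + 1·R1.
R4 ← R4 − 9/2·R1.
R2 ← R2 / (-6).
R3 ← R3 − 2·R2.
R4 ← R4 + 3·R2.
R3 ← R3 / (-4/3).
R1 ← R1 − 5/3·R3.
R2 ← R2 − 3/2·R3.
Row 4 reduces to 0 = 2, a contradiction. The system is inconsistent.

no solution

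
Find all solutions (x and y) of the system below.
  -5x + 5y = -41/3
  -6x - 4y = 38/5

x = 1/3, y = -12/5

Row-reduce the augmented matrix:
R1 ← R1 / (-5).
R2 ← R2 + 6·R1.
R2 ← R2 / (-10).
R1 ← R1 + 1·R2.
Reading off the reduced rows gives x = 1/3, y = -12/5.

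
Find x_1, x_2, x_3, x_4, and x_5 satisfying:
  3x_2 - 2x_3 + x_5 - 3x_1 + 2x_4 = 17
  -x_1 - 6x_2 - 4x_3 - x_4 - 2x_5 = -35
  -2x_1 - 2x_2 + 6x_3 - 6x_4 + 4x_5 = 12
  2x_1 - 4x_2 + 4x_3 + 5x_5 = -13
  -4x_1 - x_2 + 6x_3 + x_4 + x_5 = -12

x_1 = 0, x_2 = 6, x_3 = -1, x_4 = -3, x_5 = 3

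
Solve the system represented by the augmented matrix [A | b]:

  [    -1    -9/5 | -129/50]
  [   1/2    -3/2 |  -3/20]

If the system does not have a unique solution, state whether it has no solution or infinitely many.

From equation 1: x_1 = 129/50 − 9/5·x_2.
Substitute into equation 2 and solve: x_2 = 3/5.
Then x_1 = 3/2.

x_1 = 3/2, x_2 = 3/5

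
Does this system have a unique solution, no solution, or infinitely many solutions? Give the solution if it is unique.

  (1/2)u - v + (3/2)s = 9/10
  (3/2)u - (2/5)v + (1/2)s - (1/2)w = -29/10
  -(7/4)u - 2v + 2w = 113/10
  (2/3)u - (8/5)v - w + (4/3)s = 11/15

u = -2, v = -5/2, w = 7/5, s = -2/5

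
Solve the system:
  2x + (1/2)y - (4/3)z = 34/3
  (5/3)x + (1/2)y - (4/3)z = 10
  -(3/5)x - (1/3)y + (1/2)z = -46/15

x = 4, y = -4, z = -4

Row-reduce the augmented matrix:
R1 ← R1 / (2).
R2 ← R2 − 5/3·R1.
R3 ← R3 + 3/5·R1.
R2 ← R2 / (1/12).
R1 ← R1 − 1/4·R2.
R3 ← R3 + 11/60·R2.
R3 ← R3 / (-7/18).
R2 ← R2 + 8/3·R3.
Reading off the reduced rows gives x = 4, y = -4, z = -4.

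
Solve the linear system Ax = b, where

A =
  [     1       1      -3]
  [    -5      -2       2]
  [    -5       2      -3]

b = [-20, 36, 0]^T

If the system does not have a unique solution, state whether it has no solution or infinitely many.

x_1 = -4, x_2 = -4, x_3 = 4

Row-reduce the augmented matrix:
R2 ← R2 + 5·R1.
R3 ← R3 + 5·R1.
R2 ← R2 / (3).
R1 ← R1 − 1·R2.
R3 ← R3 − 7·R2.
R3 ← R3 / (37/3).
R1 ← R1 − 4/3·R3.
R2 ← R2 + 13/3·R3.
Reading off the reduced rows gives x_1 = -4, x_2 = -4, x_3 = 4.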